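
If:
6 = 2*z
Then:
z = 3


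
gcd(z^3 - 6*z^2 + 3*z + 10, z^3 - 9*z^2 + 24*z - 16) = 1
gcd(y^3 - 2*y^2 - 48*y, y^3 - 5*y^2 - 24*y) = y^2 - 8*y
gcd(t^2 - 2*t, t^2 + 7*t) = t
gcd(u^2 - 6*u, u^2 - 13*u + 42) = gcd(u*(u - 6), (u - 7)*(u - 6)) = u - 6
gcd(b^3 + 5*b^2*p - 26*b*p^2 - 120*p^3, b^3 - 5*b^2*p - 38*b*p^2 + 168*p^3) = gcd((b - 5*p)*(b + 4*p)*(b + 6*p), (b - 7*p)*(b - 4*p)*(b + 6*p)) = b + 6*p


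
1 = 1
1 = 1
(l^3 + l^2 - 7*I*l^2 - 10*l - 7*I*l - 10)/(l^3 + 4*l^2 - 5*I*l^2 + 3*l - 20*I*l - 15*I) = (l - 2*I)/(l + 3)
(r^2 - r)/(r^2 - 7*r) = (r - 1)/(r - 7)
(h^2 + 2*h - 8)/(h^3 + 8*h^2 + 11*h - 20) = (h - 2)/(h^2 + 4*h - 5)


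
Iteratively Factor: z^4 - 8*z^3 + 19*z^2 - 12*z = (z - 3)*(z^3 - 5*z^2 + 4*z) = (z - 3)*(z - 1)*(z^2 - 4*z) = z*(z - 3)*(z - 1)*(z - 4)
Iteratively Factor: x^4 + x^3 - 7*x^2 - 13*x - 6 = (x + 1)*(x^3 - 7*x - 6) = (x + 1)^2*(x^2 - x - 6) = (x - 3)*(x + 1)^2*(x + 2)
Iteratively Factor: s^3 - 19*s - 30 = (s + 3)*(s^2 - 3*s - 10) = (s - 5)*(s + 3)*(s + 2)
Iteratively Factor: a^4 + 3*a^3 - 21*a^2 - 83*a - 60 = (a + 3)*(a^3 - 21*a - 20) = (a + 1)*(a + 3)*(a^2 - a - 20) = (a - 5)*(a + 1)*(a + 3)*(a + 4)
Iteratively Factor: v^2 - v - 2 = (v - 2)*(v + 1)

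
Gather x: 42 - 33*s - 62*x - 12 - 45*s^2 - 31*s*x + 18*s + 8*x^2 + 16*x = -45*s^2 - 15*s + 8*x^2 + x*(-31*s - 46) + 30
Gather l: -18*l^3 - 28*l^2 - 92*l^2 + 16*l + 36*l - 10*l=-18*l^3 - 120*l^2 + 42*l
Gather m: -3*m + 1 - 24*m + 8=9 - 27*m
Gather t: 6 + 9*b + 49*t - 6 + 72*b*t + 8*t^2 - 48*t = 9*b + 8*t^2 + t*(72*b + 1)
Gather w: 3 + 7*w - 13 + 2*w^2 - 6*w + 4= 2*w^2 + w - 6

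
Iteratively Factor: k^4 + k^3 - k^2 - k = (k - 1)*(k^3 + 2*k^2 + k) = (k - 1)*(k + 1)*(k^2 + k) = k*(k - 1)*(k + 1)*(k + 1)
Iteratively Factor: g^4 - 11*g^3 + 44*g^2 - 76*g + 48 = (g - 2)*(g^3 - 9*g^2 + 26*g - 24) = (g - 3)*(g - 2)*(g^2 - 6*g + 8) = (g - 4)*(g - 3)*(g - 2)*(g - 2)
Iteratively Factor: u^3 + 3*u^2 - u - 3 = (u + 1)*(u^2 + 2*u - 3) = (u + 1)*(u + 3)*(u - 1)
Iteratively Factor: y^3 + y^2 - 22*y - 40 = (y + 2)*(y^2 - y - 20) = (y + 2)*(y + 4)*(y - 5)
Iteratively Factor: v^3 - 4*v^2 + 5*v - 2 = (v - 1)*(v^2 - 3*v + 2) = (v - 2)*(v - 1)*(v - 1)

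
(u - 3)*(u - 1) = u^2 - 4*u + 3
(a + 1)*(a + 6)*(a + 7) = a^3 + 14*a^2 + 55*a + 42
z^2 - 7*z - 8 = (z - 8)*(z + 1)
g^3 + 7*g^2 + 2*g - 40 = (g - 2)*(g + 4)*(g + 5)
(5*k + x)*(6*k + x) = 30*k^2 + 11*k*x + x^2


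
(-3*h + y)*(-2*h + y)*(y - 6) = 6*h^2*y - 36*h^2 - 5*h*y^2 + 30*h*y + y^3 - 6*y^2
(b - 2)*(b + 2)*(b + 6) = b^3 + 6*b^2 - 4*b - 24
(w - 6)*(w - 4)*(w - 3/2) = w^3 - 23*w^2/2 + 39*w - 36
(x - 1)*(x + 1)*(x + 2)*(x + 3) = x^4 + 5*x^3 + 5*x^2 - 5*x - 6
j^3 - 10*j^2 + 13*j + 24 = (j - 8)*(j - 3)*(j + 1)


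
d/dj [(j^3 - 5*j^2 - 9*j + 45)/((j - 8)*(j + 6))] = (j^4 - 4*j^3 - 125*j^2 + 390*j + 522)/(j^4 - 4*j^3 - 92*j^2 + 192*j + 2304)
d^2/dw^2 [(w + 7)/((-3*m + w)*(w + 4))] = 2*((3*m - w)^2*(w + 4) - (3*m - w)^2*(w + 7) - (3*m - w)*(w + 4)^2 + (3*m - w)*(w + 4)*(w + 7) - (w + 4)^2*(w + 7))/((3*m - w)^3*(w + 4)^3)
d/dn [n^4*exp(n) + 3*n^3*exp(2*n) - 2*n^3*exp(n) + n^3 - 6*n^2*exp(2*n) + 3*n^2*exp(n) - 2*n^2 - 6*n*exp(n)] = n^4*exp(n) + 6*n^3*exp(2*n) + 2*n^3*exp(n) - 3*n^2*exp(2*n) - 3*n^2*exp(n) + 3*n^2 - 12*n*exp(2*n) - 4*n - 6*exp(n)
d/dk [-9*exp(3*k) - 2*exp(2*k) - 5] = (-27*exp(k) - 4)*exp(2*k)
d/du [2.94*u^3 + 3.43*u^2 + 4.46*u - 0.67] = 8.82*u^2 + 6.86*u + 4.46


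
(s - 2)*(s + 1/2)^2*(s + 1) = s^4 - 11*s^2/4 - 9*s/4 - 1/2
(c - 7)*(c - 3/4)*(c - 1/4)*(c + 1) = c^4 - 7*c^3 - 13*c^2/16 + 47*c/8 - 21/16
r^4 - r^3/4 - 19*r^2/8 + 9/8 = (r - 3/2)*(r - 3/4)*(r + 1)^2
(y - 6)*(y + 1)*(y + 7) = y^3 + 2*y^2 - 41*y - 42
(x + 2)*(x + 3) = x^2 + 5*x + 6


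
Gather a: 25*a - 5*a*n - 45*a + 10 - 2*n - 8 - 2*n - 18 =a*(-5*n - 20) - 4*n - 16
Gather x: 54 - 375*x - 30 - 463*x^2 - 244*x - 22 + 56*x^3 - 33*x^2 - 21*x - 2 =56*x^3 - 496*x^2 - 640*x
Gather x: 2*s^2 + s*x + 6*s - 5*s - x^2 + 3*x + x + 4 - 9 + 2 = 2*s^2 + s - x^2 + x*(s + 4) - 3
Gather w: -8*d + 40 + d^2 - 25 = d^2 - 8*d + 15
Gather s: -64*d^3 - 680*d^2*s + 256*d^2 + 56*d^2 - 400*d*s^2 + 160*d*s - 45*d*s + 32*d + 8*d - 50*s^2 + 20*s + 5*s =-64*d^3 + 312*d^2 + 40*d + s^2*(-400*d - 50) + s*(-680*d^2 + 115*d + 25)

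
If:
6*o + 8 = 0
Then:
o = -4/3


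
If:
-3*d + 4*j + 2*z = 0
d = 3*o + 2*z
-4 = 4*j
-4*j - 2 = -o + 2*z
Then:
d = -10/11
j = -1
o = -8/11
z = 7/11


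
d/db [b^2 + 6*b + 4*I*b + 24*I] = 2*b + 6 + 4*I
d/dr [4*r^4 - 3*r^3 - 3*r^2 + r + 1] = 16*r^3 - 9*r^2 - 6*r + 1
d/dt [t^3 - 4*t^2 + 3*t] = 3*t^2 - 8*t + 3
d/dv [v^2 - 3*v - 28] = 2*v - 3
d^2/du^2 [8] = 0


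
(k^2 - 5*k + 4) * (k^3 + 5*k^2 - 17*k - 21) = k^5 - 38*k^3 + 84*k^2 + 37*k - 84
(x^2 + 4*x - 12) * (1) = x^2 + 4*x - 12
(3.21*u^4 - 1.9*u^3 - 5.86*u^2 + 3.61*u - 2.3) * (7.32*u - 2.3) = 23.4972*u^5 - 21.291*u^4 - 38.5252*u^3 + 39.9032*u^2 - 25.139*u + 5.29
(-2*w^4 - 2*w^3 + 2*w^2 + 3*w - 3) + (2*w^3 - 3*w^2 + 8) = -2*w^4 - w^2 + 3*w + 5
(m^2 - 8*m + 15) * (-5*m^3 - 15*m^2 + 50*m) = -5*m^5 + 25*m^4 + 95*m^3 - 625*m^2 + 750*m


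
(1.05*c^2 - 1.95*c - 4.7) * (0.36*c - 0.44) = 0.378*c^3 - 1.164*c^2 - 0.834*c + 2.068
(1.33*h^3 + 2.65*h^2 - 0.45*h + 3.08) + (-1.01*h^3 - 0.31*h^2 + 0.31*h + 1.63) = 0.32*h^3 + 2.34*h^2 - 0.14*h + 4.71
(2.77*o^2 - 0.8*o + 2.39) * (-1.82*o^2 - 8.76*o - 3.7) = -5.0414*o^4 - 22.8092*o^3 - 7.5908*o^2 - 17.9764*o - 8.843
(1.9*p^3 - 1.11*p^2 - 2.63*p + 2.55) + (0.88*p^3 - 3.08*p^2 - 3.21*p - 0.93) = 2.78*p^3 - 4.19*p^2 - 5.84*p + 1.62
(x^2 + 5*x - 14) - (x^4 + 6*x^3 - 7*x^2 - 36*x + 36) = -x^4 - 6*x^3 + 8*x^2 + 41*x - 50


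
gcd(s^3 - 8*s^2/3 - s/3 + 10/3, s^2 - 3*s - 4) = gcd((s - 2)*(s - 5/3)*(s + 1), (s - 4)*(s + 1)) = s + 1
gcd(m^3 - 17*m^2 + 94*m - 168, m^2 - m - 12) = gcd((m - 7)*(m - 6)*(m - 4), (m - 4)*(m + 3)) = m - 4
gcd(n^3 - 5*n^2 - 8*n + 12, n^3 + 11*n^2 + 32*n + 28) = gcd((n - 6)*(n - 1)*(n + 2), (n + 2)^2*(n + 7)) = n + 2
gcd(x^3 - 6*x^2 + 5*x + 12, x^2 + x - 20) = x - 4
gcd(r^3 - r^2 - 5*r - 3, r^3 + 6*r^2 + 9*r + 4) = r^2 + 2*r + 1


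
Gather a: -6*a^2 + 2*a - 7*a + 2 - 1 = -6*a^2 - 5*a + 1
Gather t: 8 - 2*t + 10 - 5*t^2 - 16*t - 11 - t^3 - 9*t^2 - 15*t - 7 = -t^3 - 14*t^2 - 33*t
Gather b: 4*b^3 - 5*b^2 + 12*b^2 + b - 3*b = 4*b^3 + 7*b^2 - 2*b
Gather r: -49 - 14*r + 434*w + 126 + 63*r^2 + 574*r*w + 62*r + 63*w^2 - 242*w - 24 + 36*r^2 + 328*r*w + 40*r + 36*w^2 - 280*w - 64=99*r^2 + r*(902*w + 88) + 99*w^2 - 88*w - 11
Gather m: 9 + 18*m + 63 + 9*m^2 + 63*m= 9*m^2 + 81*m + 72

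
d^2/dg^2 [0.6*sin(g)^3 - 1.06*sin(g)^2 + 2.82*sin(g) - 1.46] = -3.27*sin(g) + 1.35*sin(3*g) - 2.12*cos(2*g)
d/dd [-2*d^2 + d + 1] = 1 - 4*d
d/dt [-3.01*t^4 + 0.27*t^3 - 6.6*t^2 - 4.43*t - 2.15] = -12.04*t^3 + 0.81*t^2 - 13.2*t - 4.43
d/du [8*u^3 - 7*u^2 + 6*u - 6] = 24*u^2 - 14*u + 6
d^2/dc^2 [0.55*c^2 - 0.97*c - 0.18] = 1.10000000000000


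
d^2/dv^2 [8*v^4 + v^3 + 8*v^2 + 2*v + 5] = 96*v^2 + 6*v + 16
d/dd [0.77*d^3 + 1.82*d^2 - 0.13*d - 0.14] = 2.31*d^2 + 3.64*d - 0.13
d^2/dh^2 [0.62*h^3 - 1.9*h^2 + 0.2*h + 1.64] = 3.72*h - 3.8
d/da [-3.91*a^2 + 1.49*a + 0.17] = 1.49 - 7.82*a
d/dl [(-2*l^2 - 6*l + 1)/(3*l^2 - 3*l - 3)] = (8*l^2 + 2*l + 7)/(3*(l^4 - 2*l^3 - l^2 + 2*l + 1))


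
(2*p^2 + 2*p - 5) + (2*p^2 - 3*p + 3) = 4*p^2 - p - 2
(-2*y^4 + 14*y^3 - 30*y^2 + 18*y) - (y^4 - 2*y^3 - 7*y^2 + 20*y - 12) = -3*y^4 + 16*y^3 - 23*y^2 - 2*y + 12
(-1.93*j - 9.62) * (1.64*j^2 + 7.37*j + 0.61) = -3.1652*j^3 - 30.0009*j^2 - 72.0767*j - 5.8682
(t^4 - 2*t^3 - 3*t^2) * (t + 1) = t^5 - t^4 - 5*t^3 - 3*t^2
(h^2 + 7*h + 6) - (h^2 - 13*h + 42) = 20*h - 36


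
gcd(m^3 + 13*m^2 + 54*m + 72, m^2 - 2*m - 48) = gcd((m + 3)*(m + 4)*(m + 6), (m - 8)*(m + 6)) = m + 6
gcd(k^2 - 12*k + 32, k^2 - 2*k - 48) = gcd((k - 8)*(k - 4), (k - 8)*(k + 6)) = k - 8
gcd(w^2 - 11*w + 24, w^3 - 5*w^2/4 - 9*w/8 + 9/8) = 1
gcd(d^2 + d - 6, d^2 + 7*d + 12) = d + 3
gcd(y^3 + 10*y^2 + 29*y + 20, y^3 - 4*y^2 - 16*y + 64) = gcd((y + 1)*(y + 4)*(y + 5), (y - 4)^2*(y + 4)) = y + 4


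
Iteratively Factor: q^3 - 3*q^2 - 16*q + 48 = (q - 4)*(q^2 + q - 12) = (q - 4)*(q + 4)*(q - 3)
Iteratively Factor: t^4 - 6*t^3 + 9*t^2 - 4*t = (t - 4)*(t^3 - 2*t^2 + t) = t*(t - 4)*(t^2 - 2*t + 1) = t*(t - 4)*(t - 1)*(t - 1)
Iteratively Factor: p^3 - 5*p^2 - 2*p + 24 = (p - 3)*(p^2 - 2*p - 8) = (p - 3)*(p + 2)*(p - 4)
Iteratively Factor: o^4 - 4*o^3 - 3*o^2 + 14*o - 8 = (o - 1)*(o^3 - 3*o^2 - 6*o + 8) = (o - 1)^2*(o^2 - 2*o - 8) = (o - 1)^2*(o + 2)*(o - 4)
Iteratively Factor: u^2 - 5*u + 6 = (u - 3)*(u - 2)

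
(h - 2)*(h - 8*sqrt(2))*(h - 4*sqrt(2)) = h^3 - 12*sqrt(2)*h^2 - 2*h^2 + 24*sqrt(2)*h + 64*h - 128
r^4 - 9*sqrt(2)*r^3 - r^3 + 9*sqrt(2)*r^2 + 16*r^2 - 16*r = r*(r - 1)*(r - 8*sqrt(2))*(r - sqrt(2))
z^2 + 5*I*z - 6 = (z + 2*I)*(z + 3*I)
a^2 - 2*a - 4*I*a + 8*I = (a - 2)*(a - 4*I)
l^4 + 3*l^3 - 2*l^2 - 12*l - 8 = (l - 2)*(l + 1)*(l + 2)^2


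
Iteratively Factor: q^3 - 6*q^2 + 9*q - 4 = (q - 4)*(q^2 - 2*q + 1) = (q - 4)*(q - 1)*(q - 1)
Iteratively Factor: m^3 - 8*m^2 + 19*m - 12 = (m - 3)*(m^2 - 5*m + 4) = (m - 3)*(m - 1)*(m - 4)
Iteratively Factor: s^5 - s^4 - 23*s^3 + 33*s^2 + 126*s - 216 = (s + 4)*(s^4 - 5*s^3 - 3*s^2 + 45*s - 54) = (s - 3)*(s + 4)*(s^3 - 2*s^2 - 9*s + 18) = (s - 3)*(s - 2)*(s + 4)*(s^2 - 9) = (s - 3)^2*(s - 2)*(s + 4)*(s + 3)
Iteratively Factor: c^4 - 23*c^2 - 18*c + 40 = (c - 1)*(c^3 + c^2 - 22*c - 40) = (c - 5)*(c - 1)*(c^2 + 6*c + 8) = (c - 5)*(c - 1)*(c + 2)*(c + 4)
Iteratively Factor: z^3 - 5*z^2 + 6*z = (z - 2)*(z^2 - 3*z) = z*(z - 2)*(z - 3)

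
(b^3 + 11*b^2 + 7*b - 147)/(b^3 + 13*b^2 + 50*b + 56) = (b^2 + 4*b - 21)/(b^2 + 6*b + 8)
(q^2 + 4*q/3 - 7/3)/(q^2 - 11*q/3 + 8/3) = (3*q + 7)/(3*q - 8)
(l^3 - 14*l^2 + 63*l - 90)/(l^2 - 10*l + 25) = (l^2 - 9*l + 18)/(l - 5)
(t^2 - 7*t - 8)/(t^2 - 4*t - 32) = (t + 1)/(t + 4)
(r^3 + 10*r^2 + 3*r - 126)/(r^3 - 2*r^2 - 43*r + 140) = (r^2 + 3*r - 18)/(r^2 - 9*r + 20)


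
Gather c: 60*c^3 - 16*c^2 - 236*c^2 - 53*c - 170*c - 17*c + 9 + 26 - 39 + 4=60*c^3 - 252*c^2 - 240*c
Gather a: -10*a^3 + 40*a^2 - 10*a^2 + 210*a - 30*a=-10*a^3 + 30*a^2 + 180*a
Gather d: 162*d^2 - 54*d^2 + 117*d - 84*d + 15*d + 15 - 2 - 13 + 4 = 108*d^2 + 48*d + 4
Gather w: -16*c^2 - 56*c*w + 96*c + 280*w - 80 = -16*c^2 + 96*c + w*(280 - 56*c) - 80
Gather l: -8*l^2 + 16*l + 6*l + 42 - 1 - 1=-8*l^2 + 22*l + 40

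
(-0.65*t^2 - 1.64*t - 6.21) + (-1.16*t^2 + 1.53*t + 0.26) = -1.81*t^2 - 0.11*t - 5.95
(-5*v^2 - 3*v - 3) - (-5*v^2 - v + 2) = -2*v - 5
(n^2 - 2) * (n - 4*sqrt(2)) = n^3 - 4*sqrt(2)*n^2 - 2*n + 8*sqrt(2)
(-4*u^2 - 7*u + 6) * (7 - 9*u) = 36*u^3 + 35*u^2 - 103*u + 42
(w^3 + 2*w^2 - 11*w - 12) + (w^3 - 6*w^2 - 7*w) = 2*w^3 - 4*w^2 - 18*w - 12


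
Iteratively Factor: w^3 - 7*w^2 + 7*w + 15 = (w - 3)*(w^2 - 4*w - 5) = (w - 5)*(w - 3)*(w + 1)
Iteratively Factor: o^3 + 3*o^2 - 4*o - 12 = (o + 3)*(o^2 - 4) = (o + 2)*(o + 3)*(o - 2)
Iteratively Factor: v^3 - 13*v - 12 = (v - 4)*(v^2 + 4*v + 3) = (v - 4)*(v + 3)*(v + 1)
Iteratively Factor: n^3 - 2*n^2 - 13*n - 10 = (n - 5)*(n^2 + 3*n + 2) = (n - 5)*(n + 1)*(n + 2)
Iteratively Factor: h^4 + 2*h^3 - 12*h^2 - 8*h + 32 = (h + 2)*(h^3 - 12*h + 16) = (h + 2)*(h + 4)*(h^2 - 4*h + 4) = (h - 2)*(h + 2)*(h + 4)*(h - 2)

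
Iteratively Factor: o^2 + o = (o)*(o + 1)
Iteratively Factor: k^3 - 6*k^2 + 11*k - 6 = (k - 3)*(k^2 - 3*k + 2) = (k - 3)*(k - 2)*(k - 1)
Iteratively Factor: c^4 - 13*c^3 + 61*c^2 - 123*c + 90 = (c - 3)*(c^3 - 10*c^2 + 31*c - 30) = (c - 3)^2*(c^2 - 7*c + 10) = (c - 3)^2*(c - 2)*(c - 5)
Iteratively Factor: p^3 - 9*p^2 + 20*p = (p)*(p^2 - 9*p + 20) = p*(p - 4)*(p - 5)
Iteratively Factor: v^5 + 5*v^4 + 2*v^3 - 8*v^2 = (v)*(v^4 + 5*v^3 + 2*v^2 - 8*v) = v*(v + 4)*(v^3 + v^2 - 2*v) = v*(v - 1)*(v + 4)*(v^2 + 2*v) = v^2*(v - 1)*(v + 4)*(v + 2)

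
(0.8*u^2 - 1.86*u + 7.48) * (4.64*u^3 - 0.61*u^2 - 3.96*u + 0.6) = 3.712*u^5 - 9.1184*u^4 + 32.6738*u^3 + 3.2828*u^2 - 30.7368*u + 4.488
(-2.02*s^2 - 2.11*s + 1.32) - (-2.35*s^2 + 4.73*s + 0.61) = 0.33*s^2 - 6.84*s + 0.71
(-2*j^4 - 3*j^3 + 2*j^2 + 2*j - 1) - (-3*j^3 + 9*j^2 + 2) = -2*j^4 - 7*j^2 + 2*j - 3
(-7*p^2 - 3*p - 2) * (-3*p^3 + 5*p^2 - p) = 21*p^5 - 26*p^4 - 2*p^3 - 7*p^2 + 2*p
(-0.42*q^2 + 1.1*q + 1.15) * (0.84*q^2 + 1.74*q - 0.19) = -0.3528*q^4 + 0.1932*q^3 + 2.9598*q^2 + 1.792*q - 0.2185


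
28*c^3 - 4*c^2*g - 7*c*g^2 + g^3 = (-7*c + g)*(-2*c + g)*(2*c + g)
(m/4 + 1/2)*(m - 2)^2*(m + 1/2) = m^4/4 - 3*m^3/8 - 5*m^2/4 + 3*m/2 + 1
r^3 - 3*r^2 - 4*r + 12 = (r - 3)*(r - 2)*(r + 2)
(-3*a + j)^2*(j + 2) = 9*a^2*j + 18*a^2 - 6*a*j^2 - 12*a*j + j^3 + 2*j^2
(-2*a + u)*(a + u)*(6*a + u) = -12*a^3 - 8*a^2*u + 5*a*u^2 + u^3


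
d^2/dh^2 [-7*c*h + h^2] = 2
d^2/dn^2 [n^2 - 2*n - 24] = 2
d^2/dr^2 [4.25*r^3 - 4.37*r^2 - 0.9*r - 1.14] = 25.5*r - 8.74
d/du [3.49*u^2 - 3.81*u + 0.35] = 6.98*u - 3.81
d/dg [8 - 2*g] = -2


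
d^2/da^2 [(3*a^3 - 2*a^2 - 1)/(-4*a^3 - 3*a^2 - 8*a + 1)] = 2*(68*a^6 + 288*a^5 - 168*a^4 - 97*a^3 + 213*a^2 + 75*a + 69)/(64*a^9 + 144*a^8 + 492*a^7 + 555*a^6 + 912*a^5 + 357*a^4 + 380*a^3 - 183*a^2 + 24*a - 1)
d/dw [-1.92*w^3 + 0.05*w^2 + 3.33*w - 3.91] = -5.76*w^2 + 0.1*w + 3.33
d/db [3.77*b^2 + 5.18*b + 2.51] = 7.54*b + 5.18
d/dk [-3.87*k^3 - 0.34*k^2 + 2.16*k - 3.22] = -11.61*k^2 - 0.68*k + 2.16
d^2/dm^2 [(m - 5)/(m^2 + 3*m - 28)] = 2*((2 - 3*m)*(m^2 + 3*m - 28) + (m - 5)*(2*m + 3)^2)/(m^2 + 3*m - 28)^3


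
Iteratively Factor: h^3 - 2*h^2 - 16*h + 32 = (h - 4)*(h^2 + 2*h - 8) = (h - 4)*(h - 2)*(h + 4)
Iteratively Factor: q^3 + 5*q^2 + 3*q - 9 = (q - 1)*(q^2 + 6*q + 9) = (q - 1)*(q + 3)*(q + 3)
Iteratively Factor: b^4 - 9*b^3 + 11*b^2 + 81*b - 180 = (b - 4)*(b^3 - 5*b^2 - 9*b + 45) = (b - 5)*(b - 4)*(b^2 - 9) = (b - 5)*(b - 4)*(b + 3)*(b - 3)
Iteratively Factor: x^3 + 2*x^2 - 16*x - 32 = (x + 2)*(x^2 - 16) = (x - 4)*(x + 2)*(x + 4)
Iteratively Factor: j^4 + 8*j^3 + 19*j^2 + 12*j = (j + 4)*(j^3 + 4*j^2 + 3*j) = (j + 3)*(j + 4)*(j^2 + j) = (j + 1)*(j + 3)*(j + 4)*(j)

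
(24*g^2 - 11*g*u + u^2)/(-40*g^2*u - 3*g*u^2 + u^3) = (-3*g + u)/(u*(5*g + u))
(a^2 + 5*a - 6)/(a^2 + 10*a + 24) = (a - 1)/(a + 4)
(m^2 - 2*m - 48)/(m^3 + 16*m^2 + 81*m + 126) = (m - 8)/(m^2 + 10*m + 21)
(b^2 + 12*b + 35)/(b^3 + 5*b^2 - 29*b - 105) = (b + 5)/(b^2 - 2*b - 15)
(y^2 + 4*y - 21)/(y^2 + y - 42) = (y - 3)/(y - 6)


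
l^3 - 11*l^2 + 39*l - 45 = (l - 5)*(l - 3)^2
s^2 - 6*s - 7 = (s - 7)*(s + 1)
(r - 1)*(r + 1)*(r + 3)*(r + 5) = r^4 + 8*r^3 + 14*r^2 - 8*r - 15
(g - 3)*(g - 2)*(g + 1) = g^3 - 4*g^2 + g + 6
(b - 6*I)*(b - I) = b^2 - 7*I*b - 6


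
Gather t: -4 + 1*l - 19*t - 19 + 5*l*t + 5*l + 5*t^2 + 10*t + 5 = 6*l + 5*t^2 + t*(5*l - 9) - 18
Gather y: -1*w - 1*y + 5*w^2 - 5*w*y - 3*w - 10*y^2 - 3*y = 5*w^2 - 4*w - 10*y^2 + y*(-5*w - 4)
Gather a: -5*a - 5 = -5*a - 5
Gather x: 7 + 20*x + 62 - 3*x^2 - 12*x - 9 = -3*x^2 + 8*x + 60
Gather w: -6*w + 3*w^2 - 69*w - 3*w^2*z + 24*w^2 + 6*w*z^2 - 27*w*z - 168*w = w^2*(27 - 3*z) + w*(6*z^2 - 27*z - 243)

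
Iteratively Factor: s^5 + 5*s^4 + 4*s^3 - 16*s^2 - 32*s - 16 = (s - 2)*(s^4 + 7*s^3 + 18*s^2 + 20*s + 8) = (s - 2)*(s + 2)*(s^3 + 5*s^2 + 8*s + 4) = (s - 2)*(s + 2)^2*(s^2 + 3*s + 2) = (s - 2)*(s + 2)^3*(s + 1)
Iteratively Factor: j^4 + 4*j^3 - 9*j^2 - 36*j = (j + 4)*(j^3 - 9*j) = (j - 3)*(j + 4)*(j^2 + 3*j) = (j - 3)*(j + 3)*(j + 4)*(j)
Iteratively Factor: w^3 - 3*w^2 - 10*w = (w + 2)*(w^2 - 5*w) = (w - 5)*(w + 2)*(w)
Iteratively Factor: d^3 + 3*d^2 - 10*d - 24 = (d + 4)*(d^2 - d - 6) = (d - 3)*(d + 4)*(d + 2)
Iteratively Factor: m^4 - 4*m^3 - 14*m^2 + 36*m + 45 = (m - 3)*(m^3 - m^2 - 17*m - 15) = (m - 3)*(m + 1)*(m^2 - 2*m - 15) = (m - 3)*(m + 1)*(m + 3)*(m - 5)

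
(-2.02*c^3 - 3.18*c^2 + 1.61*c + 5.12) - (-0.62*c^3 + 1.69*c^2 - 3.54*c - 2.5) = -1.4*c^3 - 4.87*c^2 + 5.15*c + 7.62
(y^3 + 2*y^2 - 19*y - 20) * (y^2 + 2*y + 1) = y^5 + 4*y^4 - 14*y^3 - 56*y^2 - 59*y - 20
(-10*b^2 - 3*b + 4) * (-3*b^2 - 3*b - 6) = 30*b^4 + 39*b^3 + 57*b^2 + 6*b - 24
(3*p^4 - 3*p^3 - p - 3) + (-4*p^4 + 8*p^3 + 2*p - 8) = -p^4 + 5*p^3 + p - 11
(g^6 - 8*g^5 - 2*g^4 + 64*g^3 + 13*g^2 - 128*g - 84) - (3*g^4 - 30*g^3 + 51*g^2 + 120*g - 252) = g^6 - 8*g^5 - 5*g^4 + 94*g^3 - 38*g^2 - 248*g + 168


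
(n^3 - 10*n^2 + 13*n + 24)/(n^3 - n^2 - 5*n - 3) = (n - 8)/(n + 1)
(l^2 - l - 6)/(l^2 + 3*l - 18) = (l + 2)/(l + 6)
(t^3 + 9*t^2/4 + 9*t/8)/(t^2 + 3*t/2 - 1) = t*(8*t^2 + 18*t + 9)/(4*(2*t^2 + 3*t - 2))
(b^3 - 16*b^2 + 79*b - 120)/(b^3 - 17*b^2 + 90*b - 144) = (b - 5)/(b - 6)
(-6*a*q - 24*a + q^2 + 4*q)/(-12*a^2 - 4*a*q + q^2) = (q + 4)/(2*a + q)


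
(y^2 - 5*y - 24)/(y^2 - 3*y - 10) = (-y^2 + 5*y + 24)/(-y^2 + 3*y + 10)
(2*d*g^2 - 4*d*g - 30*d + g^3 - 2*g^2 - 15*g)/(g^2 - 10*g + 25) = (2*d*g + 6*d + g^2 + 3*g)/(g - 5)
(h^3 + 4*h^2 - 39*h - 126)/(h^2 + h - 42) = h + 3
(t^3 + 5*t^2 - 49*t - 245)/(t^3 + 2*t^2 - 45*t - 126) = (t^2 + 12*t + 35)/(t^2 + 9*t + 18)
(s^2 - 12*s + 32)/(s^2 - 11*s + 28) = (s - 8)/(s - 7)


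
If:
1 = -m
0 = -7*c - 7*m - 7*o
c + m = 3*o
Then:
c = 1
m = -1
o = 0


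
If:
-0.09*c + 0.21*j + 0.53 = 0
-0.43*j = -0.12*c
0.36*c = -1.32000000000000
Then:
No Solution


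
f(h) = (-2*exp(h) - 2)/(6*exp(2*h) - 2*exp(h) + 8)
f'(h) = (-2*exp(h) - 2)*(-12*exp(2*h) + 2*exp(h))/(6*exp(2*h) - 2*exp(h) + 8)^2 - 2*exp(h)/(6*exp(2*h) - 2*exp(h) + 8)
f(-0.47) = -0.36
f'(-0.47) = -0.00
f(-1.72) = -0.30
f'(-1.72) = -0.04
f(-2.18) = -0.28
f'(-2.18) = -0.03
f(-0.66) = -0.35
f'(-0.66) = -0.03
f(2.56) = -0.03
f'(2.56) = 0.03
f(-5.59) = -0.25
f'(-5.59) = -0.00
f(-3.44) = -0.26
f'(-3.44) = -0.01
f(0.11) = -0.32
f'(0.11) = 0.14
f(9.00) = 0.00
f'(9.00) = 0.00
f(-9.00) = -0.25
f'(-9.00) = 0.00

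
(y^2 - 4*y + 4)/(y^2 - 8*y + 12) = (y - 2)/(y - 6)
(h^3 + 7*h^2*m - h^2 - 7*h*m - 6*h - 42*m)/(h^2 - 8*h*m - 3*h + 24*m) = (h^2 + 7*h*m + 2*h + 14*m)/(h - 8*m)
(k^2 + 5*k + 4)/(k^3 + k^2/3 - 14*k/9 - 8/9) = 9*(k + 4)/(9*k^2 - 6*k - 8)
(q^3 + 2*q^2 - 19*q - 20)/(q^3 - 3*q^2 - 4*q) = (q + 5)/q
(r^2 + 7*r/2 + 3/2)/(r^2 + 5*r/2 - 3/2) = (2*r + 1)/(2*r - 1)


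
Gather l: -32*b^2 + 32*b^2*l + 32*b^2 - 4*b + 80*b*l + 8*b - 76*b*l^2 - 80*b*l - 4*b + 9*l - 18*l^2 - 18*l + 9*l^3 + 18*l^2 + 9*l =32*b^2*l - 76*b*l^2 + 9*l^3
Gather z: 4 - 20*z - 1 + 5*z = 3 - 15*z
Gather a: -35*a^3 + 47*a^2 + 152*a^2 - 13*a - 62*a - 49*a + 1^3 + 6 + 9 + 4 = -35*a^3 + 199*a^2 - 124*a + 20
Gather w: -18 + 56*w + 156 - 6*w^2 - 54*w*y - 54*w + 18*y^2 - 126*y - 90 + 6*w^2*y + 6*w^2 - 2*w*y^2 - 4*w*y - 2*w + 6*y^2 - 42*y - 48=6*w^2*y + w*(-2*y^2 - 58*y) + 24*y^2 - 168*y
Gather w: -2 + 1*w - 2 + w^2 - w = w^2 - 4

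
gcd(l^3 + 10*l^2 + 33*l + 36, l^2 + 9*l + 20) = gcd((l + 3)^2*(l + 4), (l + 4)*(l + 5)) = l + 4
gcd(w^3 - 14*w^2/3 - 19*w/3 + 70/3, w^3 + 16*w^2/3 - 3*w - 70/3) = w^2 + w/3 - 14/3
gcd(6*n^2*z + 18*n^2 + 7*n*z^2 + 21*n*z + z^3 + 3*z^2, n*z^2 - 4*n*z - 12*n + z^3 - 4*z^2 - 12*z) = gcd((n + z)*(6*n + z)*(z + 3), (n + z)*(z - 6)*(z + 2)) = n + z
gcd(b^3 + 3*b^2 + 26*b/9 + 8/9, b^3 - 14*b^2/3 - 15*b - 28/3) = b^2 + 7*b/3 + 4/3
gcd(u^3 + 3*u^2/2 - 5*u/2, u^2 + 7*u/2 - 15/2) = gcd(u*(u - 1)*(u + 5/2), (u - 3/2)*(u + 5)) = 1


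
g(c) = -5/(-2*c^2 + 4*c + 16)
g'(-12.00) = 0.00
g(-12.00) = 0.02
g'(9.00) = -0.01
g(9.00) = 0.05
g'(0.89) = 0.01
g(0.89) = -0.28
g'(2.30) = -0.12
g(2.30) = -0.34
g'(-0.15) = 0.10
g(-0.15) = -0.33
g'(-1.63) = 3.03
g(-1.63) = -1.20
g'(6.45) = -0.06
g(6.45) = 0.12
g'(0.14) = 0.06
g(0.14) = -0.30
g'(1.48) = -0.03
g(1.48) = -0.29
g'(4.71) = -0.82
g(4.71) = 0.52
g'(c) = -5*(4*c - 4)/(-2*c^2 + 4*c + 16)^2 = 5*(1 - c)/(-c^2 + 2*c + 8)^2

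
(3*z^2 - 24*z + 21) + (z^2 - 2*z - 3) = 4*z^2 - 26*z + 18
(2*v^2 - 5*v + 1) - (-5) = 2*v^2 - 5*v + 6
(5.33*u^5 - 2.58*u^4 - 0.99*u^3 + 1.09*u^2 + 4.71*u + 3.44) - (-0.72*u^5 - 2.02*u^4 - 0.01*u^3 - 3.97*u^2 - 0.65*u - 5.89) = 6.05*u^5 - 0.56*u^4 - 0.98*u^3 + 5.06*u^2 + 5.36*u + 9.33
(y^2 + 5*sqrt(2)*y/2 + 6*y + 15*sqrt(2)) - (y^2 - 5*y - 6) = 5*sqrt(2)*y/2 + 11*y + 6 + 15*sqrt(2)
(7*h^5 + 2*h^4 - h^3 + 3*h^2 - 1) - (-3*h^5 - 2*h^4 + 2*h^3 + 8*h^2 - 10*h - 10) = 10*h^5 + 4*h^4 - 3*h^3 - 5*h^2 + 10*h + 9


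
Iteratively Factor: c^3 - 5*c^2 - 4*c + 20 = (c - 2)*(c^2 - 3*c - 10) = (c - 5)*(c - 2)*(c + 2)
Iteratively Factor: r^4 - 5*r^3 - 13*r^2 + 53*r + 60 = (r + 3)*(r^3 - 8*r^2 + 11*r + 20) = (r + 1)*(r + 3)*(r^2 - 9*r + 20) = (r - 4)*(r + 1)*(r + 3)*(r - 5)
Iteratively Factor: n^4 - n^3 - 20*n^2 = (n + 4)*(n^3 - 5*n^2) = (n - 5)*(n + 4)*(n^2) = n*(n - 5)*(n + 4)*(n)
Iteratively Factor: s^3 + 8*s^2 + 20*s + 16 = (s + 2)*(s^2 + 6*s + 8) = (s + 2)*(s + 4)*(s + 2)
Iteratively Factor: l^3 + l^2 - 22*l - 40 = (l + 4)*(l^2 - 3*l - 10) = (l + 2)*(l + 4)*(l - 5)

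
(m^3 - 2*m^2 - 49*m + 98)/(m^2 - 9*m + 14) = m + 7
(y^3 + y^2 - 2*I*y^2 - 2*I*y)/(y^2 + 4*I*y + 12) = y*(y + 1)/(y + 6*I)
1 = 1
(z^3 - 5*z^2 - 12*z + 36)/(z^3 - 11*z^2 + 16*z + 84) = (z^2 + z - 6)/(z^2 - 5*z - 14)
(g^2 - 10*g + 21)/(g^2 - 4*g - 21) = (g - 3)/(g + 3)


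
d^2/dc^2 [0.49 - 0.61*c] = 0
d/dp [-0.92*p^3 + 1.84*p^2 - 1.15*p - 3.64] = -2.76*p^2 + 3.68*p - 1.15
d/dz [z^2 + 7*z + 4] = 2*z + 7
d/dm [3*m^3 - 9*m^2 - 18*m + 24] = 9*m^2 - 18*m - 18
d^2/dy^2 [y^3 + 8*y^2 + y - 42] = 6*y + 16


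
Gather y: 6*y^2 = 6*y^2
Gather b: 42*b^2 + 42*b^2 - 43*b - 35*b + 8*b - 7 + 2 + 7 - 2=84*b^2 - 70*b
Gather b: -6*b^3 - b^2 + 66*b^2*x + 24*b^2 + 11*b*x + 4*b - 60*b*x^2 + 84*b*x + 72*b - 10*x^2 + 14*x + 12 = -6*b^3 + b^2*(66*x + 23) + b*(-60*x^2 + 95*x + 76) - 10*x^2 + 14*x + 12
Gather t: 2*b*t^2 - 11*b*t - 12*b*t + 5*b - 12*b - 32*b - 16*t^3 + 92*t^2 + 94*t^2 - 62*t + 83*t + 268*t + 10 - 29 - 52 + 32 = -39*b - 16*t^3 + t^2*(2*b + 186) + t*(289 - 23*b) - 39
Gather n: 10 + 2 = 12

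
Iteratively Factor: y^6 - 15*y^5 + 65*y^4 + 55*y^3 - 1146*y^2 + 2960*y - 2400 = (y - 4)*(y^5 - 11*y^4 + 21*y^3 + 139*y^2 - 590*y + 600) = (y - 5)*(y - 4)*(y^4 - 6*y^3 - 9*y^2 + 94*y - 120) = (y - 5)*(y - 4)*(y - 3)*(y^3 - 3*y^2 - 18*y + 40) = (y - 5)*(y - 4)*(y - 3)*(y + 4)*(y^2 - 7*y + 10) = (y - 5)^2*(y - 4)*(y - 3)*(y + 4)*(y - 2)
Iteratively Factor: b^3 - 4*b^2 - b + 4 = (b + 1)*(b^2 - 5*b + 4) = (b - 4)*(b + 1)*(b - 1)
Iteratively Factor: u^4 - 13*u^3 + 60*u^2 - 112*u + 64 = (u - 4)*(u^3 - 9*u^2 + 24*u - 16) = (u - 4)^2*(u^2 - 5*u + 4) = (u - 4)^3*(u - 1)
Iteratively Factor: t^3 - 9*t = (t)*(t^2 - 9) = t*(t + 3)*(t - 3)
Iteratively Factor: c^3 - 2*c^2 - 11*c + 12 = (c - 1)*(c^2 - c - 12) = (c - 1)*(c + 3)*(c - 4)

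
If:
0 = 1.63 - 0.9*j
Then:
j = 1.81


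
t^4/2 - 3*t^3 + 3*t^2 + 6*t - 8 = (t/2 + sqrt(2)/2)*(t - 4)*(t - 2)*(t - sqrt(2))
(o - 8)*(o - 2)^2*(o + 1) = o^4 - 11*o^3 + 24*o^2 + 4*o - 32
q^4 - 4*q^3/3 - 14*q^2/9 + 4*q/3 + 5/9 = (q - 5/3)*(q - 1)*(q + 1/3)*(q + 1)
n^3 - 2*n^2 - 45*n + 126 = (n - 6)*(n - 3)*(n + 7)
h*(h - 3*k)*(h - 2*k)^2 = h^4 - 7*h^3*k + 16*h^2*k^2 - 12*h*k^3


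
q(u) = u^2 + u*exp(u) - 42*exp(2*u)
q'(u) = u*exp(u) + 2*u - 84*exp(2*u) + exp(u)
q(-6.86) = 47.05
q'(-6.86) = -13.73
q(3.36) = -34702.31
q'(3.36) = -69488.43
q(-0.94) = -5.89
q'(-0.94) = -14.67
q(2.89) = -13537.53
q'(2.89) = -27120.00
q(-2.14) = 3.75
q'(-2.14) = -5.58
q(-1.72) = 1.30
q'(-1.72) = -6.26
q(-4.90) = 23.97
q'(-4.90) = -9.83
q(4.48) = -326569.65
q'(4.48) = -653477.54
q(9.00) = -2757645695.01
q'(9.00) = -5515356358.70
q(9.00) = -2757645695.01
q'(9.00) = -5515356358.70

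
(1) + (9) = 10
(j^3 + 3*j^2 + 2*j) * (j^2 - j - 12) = j^5 + 2*j^4 - 13*j^3 - 38*j^2 - 24*j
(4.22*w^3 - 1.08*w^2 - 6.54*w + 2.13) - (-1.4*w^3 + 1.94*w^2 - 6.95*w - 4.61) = 5.62*w^3 - 3.02*w^2 + 0.41*w + 6.74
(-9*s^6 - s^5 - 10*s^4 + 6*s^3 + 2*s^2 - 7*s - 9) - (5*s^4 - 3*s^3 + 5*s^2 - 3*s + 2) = -9*s^6 - s^5 - 15*s^4 + 9*s^3 - 3*s^2 - 4*s - 11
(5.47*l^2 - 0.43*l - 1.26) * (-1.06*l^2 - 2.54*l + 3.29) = -5.7982*l^4 - 13.438*l^3 + 20.4241*l^2 + 1.7857*l - 4.1454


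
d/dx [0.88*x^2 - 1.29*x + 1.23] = 1.76*x - 1.29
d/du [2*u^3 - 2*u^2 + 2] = 2*u*(3*u - 2)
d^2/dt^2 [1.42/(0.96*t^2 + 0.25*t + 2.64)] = (-2.617344*t^2 - 0.6816*t + 1.42*(1.92*t + 0.25)*(3.84*t + 0.5) - 7.197696)/(0.96*t^2 + 0.25*t + 2.64)^3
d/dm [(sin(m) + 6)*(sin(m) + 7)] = (2*sin(m) + 13)*cos(m)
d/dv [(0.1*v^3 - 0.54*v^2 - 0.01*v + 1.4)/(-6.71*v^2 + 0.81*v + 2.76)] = (-0.671*v^4 + 0.162*v^3 + 0.3235*v^2 + 15.8072*v - 1.1616)/(45.0241*v^4 - 10.8702*v^3 - 36.3831*v^2 + 4.4712*v + 7.6176)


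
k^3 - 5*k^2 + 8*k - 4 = (k - 2)^2*(k - 1)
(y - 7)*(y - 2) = y^2 - 9*y + 14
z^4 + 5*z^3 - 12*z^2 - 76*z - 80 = (z - 4)*(z + 2)^2*(z + 5)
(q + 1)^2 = q^2 + 2*q + 1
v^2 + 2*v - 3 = (v - 1)*(v + 3)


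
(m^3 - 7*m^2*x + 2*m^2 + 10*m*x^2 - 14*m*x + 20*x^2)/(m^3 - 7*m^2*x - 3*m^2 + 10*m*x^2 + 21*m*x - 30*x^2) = (m + 2)/(m - 3)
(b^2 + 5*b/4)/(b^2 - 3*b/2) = (4*b + 5)/(2*(2*b - 3))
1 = 1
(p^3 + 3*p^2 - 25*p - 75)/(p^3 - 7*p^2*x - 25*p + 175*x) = (-p - 3)/(-p + 7*x)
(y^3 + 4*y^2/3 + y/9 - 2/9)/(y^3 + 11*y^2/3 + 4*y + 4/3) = (y - 1/3)/(y + 2)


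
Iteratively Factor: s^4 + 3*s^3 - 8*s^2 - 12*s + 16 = (s + 4)*(s^3 - s^2 - 4*s + 4) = (s - 1)*(s + 4)*(s^2 - 4) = (s - 1)*(s + 2)*(s + 4)*(s - 2)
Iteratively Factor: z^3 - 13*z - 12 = (z - 4)*(z^2 + 4*z + 3) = (z - 4)*(z + 1)*(z + 3)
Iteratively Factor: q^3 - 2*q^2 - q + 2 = (q + 1)*(q^2 - 3*q + 2) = (q - 1)*(q + 1)*(q - 2)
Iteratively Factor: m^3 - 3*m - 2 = (m + 1)*(m^2 - m - 2) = (m - 2)*(m + 1)*(m + 1)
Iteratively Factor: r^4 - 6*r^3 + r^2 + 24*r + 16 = (r + 1)*(r^3 - 7*r^2 + 8*r + 16) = (r - 4)*(r + 1)*(r^2 - 3*r - 4) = (r - 4)^2*(r + 1)*(r + 1)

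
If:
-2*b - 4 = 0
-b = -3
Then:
No Solution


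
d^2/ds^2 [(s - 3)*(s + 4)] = 2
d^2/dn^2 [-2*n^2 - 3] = -4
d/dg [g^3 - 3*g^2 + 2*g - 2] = 3*g^2 - 6*g + 2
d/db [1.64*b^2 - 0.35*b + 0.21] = 3.28*b - 0.35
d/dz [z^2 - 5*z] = 2*z - 5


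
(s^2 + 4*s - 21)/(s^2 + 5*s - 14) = (s - 3)/(s - 2)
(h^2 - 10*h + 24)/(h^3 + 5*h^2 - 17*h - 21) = (h^2 - 10*h + 24)/(h^3 + 5*h^2 - 17*h - 21)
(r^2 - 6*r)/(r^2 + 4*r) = (r - 6)/(r + 4)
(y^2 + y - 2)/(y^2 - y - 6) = (y - 1)/(y - 3)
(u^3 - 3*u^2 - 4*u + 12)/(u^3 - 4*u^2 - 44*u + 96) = (u^2 - u - 6)/(u^2 - 2*u - 48)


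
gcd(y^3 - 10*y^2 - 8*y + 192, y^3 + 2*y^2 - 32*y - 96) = y^2 - 2*y - 24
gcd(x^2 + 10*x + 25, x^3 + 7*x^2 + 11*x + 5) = x + 5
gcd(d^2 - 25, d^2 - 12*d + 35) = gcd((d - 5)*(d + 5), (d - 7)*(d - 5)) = d - 5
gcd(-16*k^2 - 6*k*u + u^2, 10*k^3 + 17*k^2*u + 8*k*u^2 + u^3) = 2*k + u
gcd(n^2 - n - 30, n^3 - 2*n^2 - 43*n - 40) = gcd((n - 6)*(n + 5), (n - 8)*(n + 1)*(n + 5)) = n + 5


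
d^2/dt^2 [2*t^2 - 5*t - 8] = 4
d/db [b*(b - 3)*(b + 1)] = 3*b^2 - 4*b - 3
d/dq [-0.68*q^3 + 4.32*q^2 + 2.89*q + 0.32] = -2.04*q^2 + 8.64*q + 2.89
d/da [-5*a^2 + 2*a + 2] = 2 - 10*a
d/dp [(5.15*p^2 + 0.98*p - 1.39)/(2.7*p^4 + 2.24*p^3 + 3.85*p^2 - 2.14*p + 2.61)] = (-27.81*p^5 - 19.474*p^4 + 10.6216*p^3 - 5.4532*p^2 + 37.586*p - 0.4168)/(7.29*p^8 + 12.096*p^7 + 25.8076*p^6 + 5.692*p^5 + 19.3293*p^4 - 4.7852*p^3 + 24.6766*p^2 - 11.1708*p + 6.8121)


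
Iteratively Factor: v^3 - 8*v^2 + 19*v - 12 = (v - 1)*(v^2 - 7*v + 12) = (v - 4)*(v - 1)*(v - 3)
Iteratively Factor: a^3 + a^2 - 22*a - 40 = (a - 5)*(a^2 + 6*a + 8) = (a - 5)*(a + 2)*(a + 4)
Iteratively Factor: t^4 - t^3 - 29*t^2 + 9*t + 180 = (t + 3)*(t^3 - 4*t^2 - 17*t + 60) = (t - 3)*(t + 3)*(t^2 - t - 20) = (t - 3)*(t + 3)*(t + 4)*(t - 5)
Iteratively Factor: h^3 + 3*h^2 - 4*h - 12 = (h + 2)*(h^2 + h - 6) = (h + 2)*(h + 3)*(h - 2)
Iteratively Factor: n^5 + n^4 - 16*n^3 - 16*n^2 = (n + 4)*(n^4 - 3*n^3 - 4*n^2) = n*(n + 4)*(n^3 - 3*n^2 - 4*n) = n*(n + 1)*(n + 4)*(n^2 - 4*n) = n*(n - 4)*(n + 1)*(n + 4)*(n)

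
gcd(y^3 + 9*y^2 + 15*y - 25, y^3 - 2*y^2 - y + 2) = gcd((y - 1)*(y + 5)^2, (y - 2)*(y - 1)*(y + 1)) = y - 1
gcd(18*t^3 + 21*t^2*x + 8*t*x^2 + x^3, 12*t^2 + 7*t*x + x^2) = 3*t + x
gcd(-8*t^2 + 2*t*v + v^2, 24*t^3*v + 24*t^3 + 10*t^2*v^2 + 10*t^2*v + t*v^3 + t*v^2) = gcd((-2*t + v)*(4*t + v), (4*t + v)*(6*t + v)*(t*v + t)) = 4*t + v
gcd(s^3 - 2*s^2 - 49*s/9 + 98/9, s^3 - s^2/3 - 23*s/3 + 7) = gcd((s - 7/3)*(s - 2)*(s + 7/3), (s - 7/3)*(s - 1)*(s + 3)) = s - 7/3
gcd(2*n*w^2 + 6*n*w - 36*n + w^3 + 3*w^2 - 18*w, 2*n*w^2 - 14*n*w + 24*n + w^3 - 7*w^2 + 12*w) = 2*n*w - 6*n + w^2 - 3*w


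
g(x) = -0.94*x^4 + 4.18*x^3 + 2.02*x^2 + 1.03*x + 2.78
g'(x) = -3.76*x^3 + 12.54*x^2 + 4.04*x + 1.03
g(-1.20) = -4.72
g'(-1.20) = 20.74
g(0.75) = 6.15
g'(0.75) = 9.53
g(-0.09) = 2.70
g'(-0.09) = 0.77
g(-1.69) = -21.04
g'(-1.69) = 48.17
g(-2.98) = -167.10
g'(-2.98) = 199.85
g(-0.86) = 0.22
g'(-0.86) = 9.22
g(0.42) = 3.85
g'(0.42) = 4.66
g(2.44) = 44.72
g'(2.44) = 30.93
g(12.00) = -11962.78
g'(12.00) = -4642.01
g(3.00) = 60.77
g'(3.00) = 24.49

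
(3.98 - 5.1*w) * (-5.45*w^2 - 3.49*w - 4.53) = 27.795*w^3 - 3.892*w^2 + 9.2128*w - 18.0294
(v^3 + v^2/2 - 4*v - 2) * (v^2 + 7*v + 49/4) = v^5 + 15*v^4/2 + 47*v^3/4 - 191*v^2/8 - 63*v - 49/2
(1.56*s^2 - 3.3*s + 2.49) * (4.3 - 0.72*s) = -1.1232*s^3 + 9.084*s^2 - 15.9828*s + 10.707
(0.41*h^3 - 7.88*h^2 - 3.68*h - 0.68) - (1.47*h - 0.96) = 0.41*h^3 - 7.88*h^2 - 5.15*h + 0.28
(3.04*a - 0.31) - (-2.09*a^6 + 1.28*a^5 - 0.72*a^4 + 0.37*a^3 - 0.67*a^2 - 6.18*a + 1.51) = 2.09*a^6 - 1.28*a^5 + 0.72*a^4 - 0.37*a^3 + 0.67*a^2 + 9.22*a - 1.82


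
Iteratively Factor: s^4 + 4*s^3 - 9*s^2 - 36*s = (s + 3)*(s^3 + s^2 - 12*s) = (s + 3)*(s + 4)*(s^2 - 3*s) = (s - 3)*(s + 3)*(s + 4)*(s)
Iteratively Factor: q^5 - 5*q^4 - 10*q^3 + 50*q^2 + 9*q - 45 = (q + 3)*(q^4 - 8*q^3 + 14*q^2 + 8*q - 15) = (q - 5)*(q + 3)*(q^3 - 3*q^2 - q + 3) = (q - 5)*(q + 1)*(q + 3)*(q^2 - 4*q + 3) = (q - 5)*(q - 1)*(q + 1)*(q + 3)*(q - 3)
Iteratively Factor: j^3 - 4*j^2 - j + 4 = (j + 1)*(j^2 - 5*j + 4) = (j - 4)*(j + 1)*(j - 1)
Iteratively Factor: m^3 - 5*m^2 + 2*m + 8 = (m - 2)*(m^2 - 3*m - 4) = (m - 4)*(m - 2)*(m + 1)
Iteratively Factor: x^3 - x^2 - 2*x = (x + 1)*(x^2 - 2*x) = x*(x + 1)*(x - 2)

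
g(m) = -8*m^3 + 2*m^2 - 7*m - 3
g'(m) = -24*m^2 + 4*m - 7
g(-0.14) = -1.96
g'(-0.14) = -8.03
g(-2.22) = 109.93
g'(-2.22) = -134.16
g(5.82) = -1553.09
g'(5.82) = -796.66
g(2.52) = -135.96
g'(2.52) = -149.33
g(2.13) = -86.14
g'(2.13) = -107.37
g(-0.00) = -3.00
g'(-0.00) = -7.00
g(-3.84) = 506.36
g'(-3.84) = -376.25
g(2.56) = -142.03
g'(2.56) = -154.05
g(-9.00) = 6054.00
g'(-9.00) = -1987.00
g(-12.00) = 14193.00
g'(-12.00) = -3511.00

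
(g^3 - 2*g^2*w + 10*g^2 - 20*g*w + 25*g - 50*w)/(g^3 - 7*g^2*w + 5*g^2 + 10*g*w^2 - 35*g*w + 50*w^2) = (-g - 5)/(-g + 5*w)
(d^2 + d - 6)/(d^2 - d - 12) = (d - 2)/(d - 4)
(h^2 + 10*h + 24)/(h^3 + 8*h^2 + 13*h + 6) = (h + 4)/(h^2 + 2*h + 1)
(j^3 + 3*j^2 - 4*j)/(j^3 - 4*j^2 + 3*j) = (j + 4)/(j - 3)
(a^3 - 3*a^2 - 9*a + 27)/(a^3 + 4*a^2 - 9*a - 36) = (a - 3)/(a + 4)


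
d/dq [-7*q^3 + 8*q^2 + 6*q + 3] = -21*q^2 + 16*q + 6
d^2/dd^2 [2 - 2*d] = 0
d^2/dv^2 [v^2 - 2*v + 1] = 2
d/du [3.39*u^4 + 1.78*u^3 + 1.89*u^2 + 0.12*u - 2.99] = 13.56*u^3 + 5.34*u^2 + 3.78*u + 0.12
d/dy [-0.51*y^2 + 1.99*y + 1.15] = 1.99 - 1.02*y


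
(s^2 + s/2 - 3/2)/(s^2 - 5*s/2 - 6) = (s - 1)/(s - 4)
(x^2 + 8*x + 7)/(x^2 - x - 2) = (x + 7)/(x - 2)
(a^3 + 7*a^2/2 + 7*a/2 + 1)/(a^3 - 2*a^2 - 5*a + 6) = (2*a^2 + 3*a + 1)/(2*(a^2 - 4*a + 3))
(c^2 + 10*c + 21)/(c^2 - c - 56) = (c + 3)/(c - 8)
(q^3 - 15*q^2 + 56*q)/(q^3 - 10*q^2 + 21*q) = (q - 8)/(q - 3)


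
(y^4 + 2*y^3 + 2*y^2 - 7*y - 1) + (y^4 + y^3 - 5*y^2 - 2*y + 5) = 2*y^4 + 3*y^3 - 3*y^2 - 9*y + 4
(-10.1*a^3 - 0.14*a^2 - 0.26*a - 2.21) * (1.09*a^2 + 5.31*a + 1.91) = -11.009*a^5 - 53.7836*a^4 - 20.3178*a^3 - 4.0569*a^2 - 12.2317*a - 4.2211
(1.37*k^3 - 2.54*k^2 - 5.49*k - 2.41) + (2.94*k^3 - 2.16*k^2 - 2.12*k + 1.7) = 4.31*k^3 - 4.7*k^2 - 7.61*k - 0.71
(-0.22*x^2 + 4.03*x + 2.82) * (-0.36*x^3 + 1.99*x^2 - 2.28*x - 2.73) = 0.0792*x^5 - 1.8886*x^4 + 7.5061*x^3 - 2.976*x^2 - 17.4315*x - 7.6986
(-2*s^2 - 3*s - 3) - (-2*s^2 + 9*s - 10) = 7 - 12*s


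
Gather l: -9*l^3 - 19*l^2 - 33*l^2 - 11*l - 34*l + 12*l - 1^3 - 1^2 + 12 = -9*l^3 - 52*l^2 - 33*l + 10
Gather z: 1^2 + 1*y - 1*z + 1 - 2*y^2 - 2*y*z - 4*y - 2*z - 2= -2*y^2 - 3*y + z*(-2*y - 3)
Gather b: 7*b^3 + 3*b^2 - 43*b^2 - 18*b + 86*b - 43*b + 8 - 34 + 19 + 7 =7*b^3 - 40*b^2 + 25*b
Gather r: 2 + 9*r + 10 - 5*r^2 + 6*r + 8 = -5*r^2 + 15*r + 20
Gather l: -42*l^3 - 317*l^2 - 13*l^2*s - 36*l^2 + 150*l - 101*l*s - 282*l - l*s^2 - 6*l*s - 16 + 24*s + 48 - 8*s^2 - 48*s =-42*l^3 + l^2*(-13*s - 353) + l*(-s^2 - 107*s - 132) - 8*s^2 - 24*s + 32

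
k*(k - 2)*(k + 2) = k^3 - 4*k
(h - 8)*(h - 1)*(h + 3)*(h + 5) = h^4 - h^3 - 49*h^2 - 71*h + 120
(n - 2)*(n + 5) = n^2 + 3*n - 10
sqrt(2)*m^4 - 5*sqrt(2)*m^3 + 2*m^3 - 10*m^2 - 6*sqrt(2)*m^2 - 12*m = m*(m - 6)*(m + sqrt(2))*(sqrt(2)*m + sqrt(2))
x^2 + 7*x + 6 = (x + 1)*(x + 6)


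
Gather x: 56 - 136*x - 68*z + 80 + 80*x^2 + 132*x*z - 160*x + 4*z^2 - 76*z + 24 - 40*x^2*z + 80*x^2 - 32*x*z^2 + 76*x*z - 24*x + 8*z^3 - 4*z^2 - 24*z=x^2*(160 - 40*z) + x*(-32*z^2 + 208*z - 320) + 8*z^3 - 168*z + 160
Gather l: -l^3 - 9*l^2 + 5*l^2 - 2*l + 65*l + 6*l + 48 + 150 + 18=-l^3 - 4*l^2 + 69*l + 216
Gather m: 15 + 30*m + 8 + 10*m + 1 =40*m + 24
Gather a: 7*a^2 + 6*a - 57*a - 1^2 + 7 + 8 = 7*a^2 - 51*a + 14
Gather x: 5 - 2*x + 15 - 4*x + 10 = 30 - 6*x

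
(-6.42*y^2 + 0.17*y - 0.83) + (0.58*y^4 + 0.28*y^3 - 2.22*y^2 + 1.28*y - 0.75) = 0.58*y^4 + 0.28*y^3 - 8.64*y^2 + 1.45*y - 1.58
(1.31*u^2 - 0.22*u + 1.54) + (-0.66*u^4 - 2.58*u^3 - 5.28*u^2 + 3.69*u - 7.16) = -0.66*u^4 - 2.58*u^3 - 3.97*u^2 + 3.47*u - 5.62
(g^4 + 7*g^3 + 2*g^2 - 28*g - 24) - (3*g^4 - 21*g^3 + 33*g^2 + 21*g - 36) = -2*g^4 + 28*g^3 - 31*g^2 - 49*g + 12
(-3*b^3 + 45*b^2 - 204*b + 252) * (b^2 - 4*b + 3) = -3*b^5 + 57*b^4 - 393*b^3 + 1203*b^2 - 1620*b + 756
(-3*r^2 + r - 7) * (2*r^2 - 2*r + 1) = -6*r^4 + 8*r^3 - 19*r^2 + 15*r - 7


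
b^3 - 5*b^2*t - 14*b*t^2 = b*(b - 7*t)*(b + 2*t)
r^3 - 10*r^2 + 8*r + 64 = (r - 8)*(r - 4)*(r + 2)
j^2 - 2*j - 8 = (j - 4)*(j + 2)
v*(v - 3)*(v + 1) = v^3 - 2*v^2 - 3*v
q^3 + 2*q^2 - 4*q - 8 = (q - 2)*(q + 2)^2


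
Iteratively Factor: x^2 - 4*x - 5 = (x - 5)*(x + 1)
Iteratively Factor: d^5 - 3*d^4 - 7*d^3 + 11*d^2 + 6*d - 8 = (d + 2)*(d^4 - 5*d^3 + 3*d^2 + 5*d - 4) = (d - 1)*(d + 2)*(d^3 - 4*d^2 - d + 4) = (d - 1)*(d + 1)*(d + 2)*(d^2 - 5*d + 4) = (d - 4)*(d - 1)*(d + 1)*(d + 2)*(d - 1)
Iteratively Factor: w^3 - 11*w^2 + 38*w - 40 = (w - 5)*(w^2 - 6*w + 8) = (w - 5)*(w - 4)*(w - 2)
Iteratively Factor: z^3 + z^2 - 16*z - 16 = (z + 4)*(z^2 - 3*z - 4) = (z + 1)*(z + 4)*(z - 4)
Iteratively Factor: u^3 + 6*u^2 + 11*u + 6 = (u + 3)*(u^2 + 3*u + 2) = (u + 1)*(u + 3)*(u + 2)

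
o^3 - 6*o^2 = o^2*(o - 6)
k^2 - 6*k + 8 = (k - 4)*(k - 2)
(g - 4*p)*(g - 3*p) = g^2 - 7*g*p + 12*p^2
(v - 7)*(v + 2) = v^2 - 5*v - 14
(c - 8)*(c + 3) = c^2 - 5*c - 24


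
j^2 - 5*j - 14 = (j - 7)*(j + 2)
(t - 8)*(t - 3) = t^2 - 11*t + 24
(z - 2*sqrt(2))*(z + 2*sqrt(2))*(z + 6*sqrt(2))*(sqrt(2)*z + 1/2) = sqrt(2)*z^4 + 25*z^3/2 - 5*sqrt(2)*z^2 - 100*z - 24*sqrt(2)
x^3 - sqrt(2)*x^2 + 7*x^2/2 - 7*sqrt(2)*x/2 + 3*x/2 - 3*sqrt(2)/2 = (x + 1/2)*(x + 3)*(x - sqrt(2))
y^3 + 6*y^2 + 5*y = y*(y + 1)*(y + 5)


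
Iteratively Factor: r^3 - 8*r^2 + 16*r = (r - 4)*(r^2 - 4*r) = r*(r - 4)*(r - 4)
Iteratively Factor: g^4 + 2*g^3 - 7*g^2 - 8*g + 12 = (g - 1)*(g^3 + 3*g^2 - 4*g - 12) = (g - 1)*(g + 2)*(g^2 + g - 6) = (g - 1)*(g + 2)*(g + 3)*(g - 2)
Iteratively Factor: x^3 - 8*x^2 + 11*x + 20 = (x + 1)*(x^2 - 9*x + 20) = (x - 5)*(x + 1)*(x - 4)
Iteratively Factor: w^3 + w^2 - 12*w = (w - 3)*(w^2 + 4*w) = w*(w - 3)*(w + 4)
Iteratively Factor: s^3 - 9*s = (s)*(s^2 - 9) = s*(s - 3)*(s + 3)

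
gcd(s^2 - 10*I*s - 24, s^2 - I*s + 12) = s - 4*I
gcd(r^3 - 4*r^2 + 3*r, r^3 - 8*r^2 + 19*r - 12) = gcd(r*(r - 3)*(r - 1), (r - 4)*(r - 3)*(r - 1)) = r^2 - 4*r + 3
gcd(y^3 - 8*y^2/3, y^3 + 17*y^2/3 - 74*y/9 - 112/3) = y - 8/3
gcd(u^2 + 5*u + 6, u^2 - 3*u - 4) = 1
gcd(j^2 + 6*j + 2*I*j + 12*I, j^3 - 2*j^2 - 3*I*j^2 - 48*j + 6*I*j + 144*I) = j + 6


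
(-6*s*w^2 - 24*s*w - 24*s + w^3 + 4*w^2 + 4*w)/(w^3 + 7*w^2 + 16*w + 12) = (-6*s + w)/(w + 3)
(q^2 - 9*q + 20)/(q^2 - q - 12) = (q - 5)/(q + 3)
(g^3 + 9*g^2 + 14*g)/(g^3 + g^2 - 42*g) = (g + 2)/(g - 6)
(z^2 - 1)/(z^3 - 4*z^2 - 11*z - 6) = (z - 1)/(z^2 - 5*z - 6)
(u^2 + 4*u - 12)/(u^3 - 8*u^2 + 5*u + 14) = (u + 6)/(u^2 - 6*u - 7)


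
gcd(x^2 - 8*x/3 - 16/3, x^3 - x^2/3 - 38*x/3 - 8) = x - 4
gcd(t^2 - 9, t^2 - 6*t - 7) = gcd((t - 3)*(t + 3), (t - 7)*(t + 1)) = 1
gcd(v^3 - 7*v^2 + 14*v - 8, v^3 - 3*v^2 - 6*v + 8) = v^2 - 5*v + 4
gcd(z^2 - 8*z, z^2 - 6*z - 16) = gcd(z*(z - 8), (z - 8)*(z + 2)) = z - 8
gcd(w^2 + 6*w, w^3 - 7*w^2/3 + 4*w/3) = w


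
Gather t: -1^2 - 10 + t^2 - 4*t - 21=t^2 - 4*t - 32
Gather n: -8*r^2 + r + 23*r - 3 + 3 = -8*r^2 + 24*r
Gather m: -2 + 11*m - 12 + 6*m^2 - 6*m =6*m^2 + 5*m - 14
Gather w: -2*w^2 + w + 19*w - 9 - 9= -2*w^2 + 20*w - 18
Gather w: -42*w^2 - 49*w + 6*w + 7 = -42*w^2 - 43*w + 7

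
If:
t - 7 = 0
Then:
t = 7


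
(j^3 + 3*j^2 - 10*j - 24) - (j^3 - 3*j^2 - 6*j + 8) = 6*j^2 - 4*j - 32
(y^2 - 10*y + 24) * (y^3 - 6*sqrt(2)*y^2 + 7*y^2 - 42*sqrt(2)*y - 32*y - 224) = y^5 - 6*sqrt(2)*y^4 - 3*y^4 - 78*y^3 + 18*sqrt(2)*y^3 + 264*y^2 + 276*sqrt(2)*y^2 - 1008*sqrt(2)*y + 1472*y - 5376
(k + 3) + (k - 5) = 2*k - 2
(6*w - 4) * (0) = 0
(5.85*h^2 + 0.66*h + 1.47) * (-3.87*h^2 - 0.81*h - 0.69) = -22.6395*h^4 - 7.2927*h^3 - 10.26*h^2 - 1.6461*h - 1.0143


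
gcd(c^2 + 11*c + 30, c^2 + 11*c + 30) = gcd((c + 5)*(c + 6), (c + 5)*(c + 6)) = c^2 + 11*c + 30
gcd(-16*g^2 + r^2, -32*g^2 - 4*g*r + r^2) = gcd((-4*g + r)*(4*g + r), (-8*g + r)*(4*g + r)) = 4*g + r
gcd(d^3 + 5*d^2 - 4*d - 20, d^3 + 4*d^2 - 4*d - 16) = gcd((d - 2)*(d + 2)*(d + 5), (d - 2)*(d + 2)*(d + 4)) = d^2 - 4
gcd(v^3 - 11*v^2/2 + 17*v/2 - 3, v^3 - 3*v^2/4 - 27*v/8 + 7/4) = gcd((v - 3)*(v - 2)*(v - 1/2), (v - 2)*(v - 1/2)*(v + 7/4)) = v^2 - 5*v/2 + 1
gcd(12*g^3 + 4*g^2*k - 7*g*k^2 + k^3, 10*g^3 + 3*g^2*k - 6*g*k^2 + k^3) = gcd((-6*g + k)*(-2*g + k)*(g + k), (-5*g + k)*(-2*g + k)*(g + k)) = 2*g^2 + g*k - k^2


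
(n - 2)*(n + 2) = n^2 - 4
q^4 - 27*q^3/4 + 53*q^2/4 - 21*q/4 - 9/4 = (q - 3)^2*(q - 1)*(q + 1/4)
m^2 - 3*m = m*(m - 3)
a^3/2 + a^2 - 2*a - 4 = (a/2 + 1)*(a - 2)*(a + 2)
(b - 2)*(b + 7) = b^2 + 5*b - 14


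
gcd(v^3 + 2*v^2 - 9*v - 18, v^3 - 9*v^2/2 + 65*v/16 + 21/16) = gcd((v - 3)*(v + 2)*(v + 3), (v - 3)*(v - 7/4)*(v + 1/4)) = v - 3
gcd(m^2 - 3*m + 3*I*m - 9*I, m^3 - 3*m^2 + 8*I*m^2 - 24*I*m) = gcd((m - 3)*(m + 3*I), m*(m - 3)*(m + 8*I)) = m - 3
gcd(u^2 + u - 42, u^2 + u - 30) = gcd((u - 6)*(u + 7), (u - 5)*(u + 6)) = 1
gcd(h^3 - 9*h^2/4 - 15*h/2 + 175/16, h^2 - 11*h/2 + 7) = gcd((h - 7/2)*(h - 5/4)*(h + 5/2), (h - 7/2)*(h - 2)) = h - 7/2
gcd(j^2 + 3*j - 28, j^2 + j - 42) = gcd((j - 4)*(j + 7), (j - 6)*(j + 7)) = j + 7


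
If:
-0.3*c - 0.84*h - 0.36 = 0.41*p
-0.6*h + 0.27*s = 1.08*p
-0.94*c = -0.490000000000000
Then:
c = 0.52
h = -0.167422867513612*s - 0.843456771054562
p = 0.343012704174229*s + 0.468587095030312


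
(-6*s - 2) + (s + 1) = -5*s - 1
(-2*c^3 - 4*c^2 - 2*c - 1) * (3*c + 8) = -6*c^4 - 28*c^3 - 38*c^2 - 19*c - 8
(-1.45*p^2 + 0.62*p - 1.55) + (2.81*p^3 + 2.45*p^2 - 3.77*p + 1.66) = 2.81*p^3 + 1.0*p^2 - 3.15*p + 0.11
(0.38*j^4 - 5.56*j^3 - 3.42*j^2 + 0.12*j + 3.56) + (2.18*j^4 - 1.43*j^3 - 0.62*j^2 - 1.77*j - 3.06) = 2.56*j^4 - 6.99*j^3 - 4.04*j^2 - 1.65*j + 0.5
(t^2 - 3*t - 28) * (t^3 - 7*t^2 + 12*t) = t^5 - 10*t^4 + 5*t^3 + 160*t^2 - 336*t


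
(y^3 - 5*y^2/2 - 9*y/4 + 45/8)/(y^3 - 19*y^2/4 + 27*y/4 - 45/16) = 2*(2*y + 3)/(4*y - 3)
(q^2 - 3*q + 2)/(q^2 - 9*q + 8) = (q - 2)/(q - 8)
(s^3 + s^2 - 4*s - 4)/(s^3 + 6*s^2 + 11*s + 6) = (s - 2)/(s + 3)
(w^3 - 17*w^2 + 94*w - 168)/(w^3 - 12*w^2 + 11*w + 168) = (w^2 - 10*w + 24)/(w^2 - 5*w - 24)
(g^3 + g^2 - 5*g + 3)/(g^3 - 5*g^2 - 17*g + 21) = (g - 1)/(g - 7)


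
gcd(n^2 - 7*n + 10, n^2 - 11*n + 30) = n - 5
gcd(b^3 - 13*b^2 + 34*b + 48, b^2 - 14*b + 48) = b^2 - 14*b + 48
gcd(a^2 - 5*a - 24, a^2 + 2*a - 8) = 1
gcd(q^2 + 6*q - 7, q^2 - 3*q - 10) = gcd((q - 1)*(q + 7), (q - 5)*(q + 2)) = 1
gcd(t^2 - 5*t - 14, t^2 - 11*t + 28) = t - 7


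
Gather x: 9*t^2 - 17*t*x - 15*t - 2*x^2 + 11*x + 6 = 9*t^2 - 15*t - 2*x^2 + x*(11 - 17*t) + 6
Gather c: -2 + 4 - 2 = 0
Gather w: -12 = -12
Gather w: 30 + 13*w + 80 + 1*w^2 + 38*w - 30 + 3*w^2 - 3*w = 4*w^2 + 48*w + 80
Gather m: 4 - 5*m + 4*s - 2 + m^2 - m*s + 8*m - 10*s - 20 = m^2 + m*(3 - s) - 6*s - 18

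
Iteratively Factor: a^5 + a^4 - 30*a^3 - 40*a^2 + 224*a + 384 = (a - 4)*(a^4 + 5*a^3 - 10*a^2 - 80*a - 96) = (a - 4)*(a + 4)*(a^3 + a^2 - 14*a - 24) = (a - 4)*(a + 3)*(a + 4)*(a^2 - 2*a - 8) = (a - 4)*(a + 2)*(a + 3)*(a + 4)*(a - 4)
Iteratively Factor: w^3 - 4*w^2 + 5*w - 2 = (w - 2)*(w^2 - 2*w + 1) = (w - 2)*(w - 1)*(w - 1)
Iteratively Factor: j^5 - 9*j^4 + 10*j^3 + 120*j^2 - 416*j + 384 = (j - 4)*(j^4 - 5*j^3 - 10*j^2 + 80*j - 96) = (j - 4)*(j - 3)*(j^3 - 2*j^2 - 16*j + 32) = (j - 4)*(j - 3)*(j - 2)*(j^2 - 16) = (j - 4)*(j - 3)*(j - 2)*(j + 4)*(j - 4)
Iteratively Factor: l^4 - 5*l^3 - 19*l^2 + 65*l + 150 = (l + 3)*(l^3 - 8*l^2 + 5*l + 50) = (l - 5)*(l + 3)*(l^2 - 3*l - 10) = (l - 5)^2*(l + 3)*(l + 2)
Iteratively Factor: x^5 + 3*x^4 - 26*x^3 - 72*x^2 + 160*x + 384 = (x - 4)*(x^4 + 7*x^3 + 2*x^2 - 64*x - 96) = (x - 4)*(x + 4)*(x^3 + 3*x^2 - 10*x - 24) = (x - 4)*(x + 4)^2*(x^2 - x - 6) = (x - 4)*(x + 2)*(x + 4)^2*(x - 3)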